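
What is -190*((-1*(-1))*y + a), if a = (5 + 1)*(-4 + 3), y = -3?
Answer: 1710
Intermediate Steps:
a = -6 (a = 6*(-1) = -6)
-190*((-1*(-1))*y + a) = -190*(-1*(-1)*(-3) - 6) = -190*(1*(-3) - 6) = -190*(-3 - 6) = -190*(-9) = 1710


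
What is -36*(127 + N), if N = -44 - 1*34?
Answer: -1764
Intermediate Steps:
N = -78 (N = -44 - 34 = -78)
-36*(127 + N) = -36*(127 - 78) = -36*49 = -1764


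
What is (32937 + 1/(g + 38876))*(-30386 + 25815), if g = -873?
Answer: -817363242236/5429 ≈ -1.5056e+8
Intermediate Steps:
(32937 + 1/(g + 38876))*(-30386 + 25815) = (32937 + 1/(-873 + 38876))*(-30386 + 25815) = (32937 + 1/38003)*(-4571) = (1251704812/38003)*(-4571) = -817363242236/5429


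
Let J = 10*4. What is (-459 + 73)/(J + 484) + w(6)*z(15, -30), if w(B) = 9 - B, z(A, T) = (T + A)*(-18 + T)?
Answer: 565727/262 ≈ 2159.3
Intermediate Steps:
J = 40
z(A, T) = (-18 + T)*(A + T) (z(A, T) = (A + T)*(-18 + T) = (-18 + T)*(A + T))
(-459 + 73)/(J + 484) + w(6)*z(15, -30) = (-459 + 73)/(40 + 484) + (9 - 1*6)*((-30)² - 18*15 - 18*(-30) + 15*(-30)) = -386/524 + (9 - 6)*(900 - 270 + 540 - 450) = -386*1/524 + 3*720 = -193/262 + 2160 = 565727/262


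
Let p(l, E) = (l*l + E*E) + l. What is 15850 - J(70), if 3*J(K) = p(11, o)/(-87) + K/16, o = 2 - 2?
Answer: 3676979/232 ≈ 15849.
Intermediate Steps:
o = 0
p(l, E) = l + E**2 + l**2 (p(l, E) = (l**2 + E**2) + l = (E**2 + l**2) + l = l + E**2 + l**2)
J(K) = -44/87 + K/48 (J(K) = ((11 + 0**2 + 11**2)/(-87) + K/16)/3 = ((11 + 0 + 121)*(-1/87) + K*(1/16))/3 = (132*(-1/87) + K/16)/3 = (-44/29 + K/16)/3 = -44/87 + K/48)
15850 - J(70) = 15850 - (-44/87 + (1/48)*70) = 15850 - (-44/87 + 35/24) = 15850 - 1*221/232 = 15850 - 221/232 = 3676979/232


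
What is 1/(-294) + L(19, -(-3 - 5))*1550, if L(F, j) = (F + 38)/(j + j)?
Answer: 6493721/1176 ≈ 5521.9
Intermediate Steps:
L(F, j) = (38 + F)/(2*j) (L(F, j) = (38 + F)/((2*j)) = (38 + F)*(1/(2*j)) = (38 + F)/(2*j))
1/(-294) + L(19, -(-3 - 5))*1550 = 1/(-294) + ((38 + 19)/(2*((-(-3 - 5)))))*1550 = -1/294 + ((1/2)*57/(-1*(-8)))*1550 = -1/294 + ((1/2)*57/8)*1550 = -1/294 + ((1/2)*(1/8)*57)*1550 = -1/294 + (57/16)*1550 = -1/294 + 44175/8 = 6493721/1176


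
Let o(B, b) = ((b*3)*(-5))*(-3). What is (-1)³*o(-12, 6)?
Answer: -270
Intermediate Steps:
o(B, b) = 45*b (o(B, b) = ((3*b)*(-5))*(-3) = -15*b*(-3) = 45*b)
(-1)³*o(-12, 6) = (-1)³*(45*6) = -1*270 = -270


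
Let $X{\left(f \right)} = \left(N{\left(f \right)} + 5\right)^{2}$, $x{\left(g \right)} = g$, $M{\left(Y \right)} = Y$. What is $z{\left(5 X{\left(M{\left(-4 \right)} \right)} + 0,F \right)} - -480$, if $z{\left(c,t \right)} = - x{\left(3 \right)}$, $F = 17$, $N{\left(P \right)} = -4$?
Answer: $477$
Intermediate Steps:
$X{\left(f \right)} = 1$ ($X{\left(f \right)} = \left(-4 + 5\right)^{2} = 1^{2} = 1$)
$z{\left(c,t \right)} = -3$ ($z{\left(c,t \right)} = \left(-1\right) 3 = -3$)
$z{\left(5 X{\left(M{\left(-4 \right)} \right)} + 0,F \right)} - -480 = -3 - -480 = -3 + 480 = 477$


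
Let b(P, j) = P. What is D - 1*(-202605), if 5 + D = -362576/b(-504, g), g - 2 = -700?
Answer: 12809122/63 ≈ 2.0332e+5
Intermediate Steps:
g = -698 (g = 2 - 700 = -698)
D = 45007/63 (D = -5 - 362576/(-504) = -5 - 362576*(-1/504) = -5 + 45322/63 = 45007/63 ≈ 714.40)
D - 1*(-202605) = 45007/63 - 1*(-202605) = 45007/63 + 202605 = 12809122/63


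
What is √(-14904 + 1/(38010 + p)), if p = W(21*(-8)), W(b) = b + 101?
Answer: I*√21456860257153/37943 ≈ 122.08*I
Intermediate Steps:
W(b) = 101 + b
p = -67 (p = 101 + 21*(-8) = 101 - 168 = -67)
√(-14904 + 1/(38010 + p)) = √(-14904 + 1/(38010 - 67)) = √(-14904 + 1/37943) = √(-565502471/37943) = I*√21456860257153/37943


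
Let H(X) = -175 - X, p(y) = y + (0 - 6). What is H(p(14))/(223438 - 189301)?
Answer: -61/11379 ≈ -0.0053608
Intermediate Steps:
p(y) = -6 + y (p(y) = y - 6 = -6 + y)
H(p(14))/(223438 - 189301) = (-175 - (-6 + 14))/(223438 - 189301) = (-175 - 1*8)/34137 = (-175 - 8)*(1/34137) = -183*1/34137 = -61/11379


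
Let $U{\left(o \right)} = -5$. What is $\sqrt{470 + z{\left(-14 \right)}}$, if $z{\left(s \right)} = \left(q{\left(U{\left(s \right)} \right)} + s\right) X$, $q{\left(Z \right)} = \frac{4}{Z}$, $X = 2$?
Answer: $\frac{\sqrt{11010}}{5} \approx 20.986$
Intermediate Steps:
$z{\left(s \right)} = - \frac{8}{5} + 2 s$ ($z{\left(s \right)} = \left(\frac{4}{-5} + s\right) 2 = \left(4 \left(- \frac{1}{5}\right) + s\right) 2 = \left(- \frac{4}{5} + s\right) 2 = - \frac{8}{5} + 2 s$)
$\sqrt{470 + z{\left(-14 \right)}} = \sqrt{470 + \left(- \frac{8}{5} + 2 \left(-14\right)\right)} = \sqrt{470 - \frac{148}{5}} = \sqrt{\frac{2202}{5}} = \frac{\sqrt{11010}}{5}$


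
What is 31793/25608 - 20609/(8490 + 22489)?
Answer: 457160075/793310232 ≈ 0.57627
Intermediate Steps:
31793/25608 - 20609/(8490 + 22489) = 31793*(1/25608) - 20609/30979 = 31793/25608 - 20609*1/30979 = 31793/25608 - 20609/30979 = 457160075/793310232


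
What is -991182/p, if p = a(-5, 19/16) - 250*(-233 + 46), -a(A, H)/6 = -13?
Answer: -495591/23414 ≈ -21.166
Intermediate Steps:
a(A, H) = 78 (a(A, H) = -6*(-13) = 78)
p = 46828 (p = 78 - 250*(-233 + 46) = 78 - 250*(-187) = 78 + 46750 = 46828)
-991182/p = -991182/46828 = -991182*1/46828 = -495591/23414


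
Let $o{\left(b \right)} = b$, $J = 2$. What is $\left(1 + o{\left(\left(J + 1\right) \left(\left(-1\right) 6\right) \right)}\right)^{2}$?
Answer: $289$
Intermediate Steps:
$\left(1 + o{\left(\left(J + 1\right) \left(\left(-1\right) 6\right) \right)}\right)^{2} = \left(1 + \left(2 + 1\right) \left(\left(-1\right) 6\right)\right)^{2} = \left(1 + 3 \left(-6\right)\right)^{2} = \left(1 - 18\right)^{2} = \left(-17\right)^{2} = 289$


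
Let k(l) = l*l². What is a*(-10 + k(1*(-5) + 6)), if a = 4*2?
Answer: -72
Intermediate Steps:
k(l) = l³
a = 8
a*(-10 + k(1*(-5) + 6)) = 8*(-10 + (1*(-5) + 6)³) = 8*(-10 + (-5 + 6)³) = 8*(-10 + 1³) = 8*(-10 + 1) = 8*(-9) = -72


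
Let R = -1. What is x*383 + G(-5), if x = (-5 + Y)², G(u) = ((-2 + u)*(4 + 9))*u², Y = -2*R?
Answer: 1172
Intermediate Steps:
Y = 2 (Y = -2*(-1) = 2)
G(u) = u²*(-26 + 13*u) (G(u) = ((-2 + u)*13)*u² = (-26 + 13*u)*u² = u²*(-26 + 13*u))
x = 9 (x = (-5 + 2)² = (-3)² = 9)
x*383 + G(-5) = 9*383 + 13*(-5)²*(-2 - 5) = 3447 + 13*25*(-7) = 3447 - 2275 = 1172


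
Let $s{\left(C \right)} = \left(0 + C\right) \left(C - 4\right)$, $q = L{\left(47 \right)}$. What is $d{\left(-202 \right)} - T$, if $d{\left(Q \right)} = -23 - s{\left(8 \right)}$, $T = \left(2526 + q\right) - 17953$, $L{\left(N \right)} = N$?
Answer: $15325$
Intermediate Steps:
$q = 47$
$s{\left(C \right)} = C \left(-4 + C\right)$
$T = -15380$ ($T = \left(2526 + 47\right) - 17953 = 2573 - 17953 = -15380$)
$d{\left(Q \right)} = -55$ ($d{\left(Q \right)} = -23 - 8 \left(-4 + 8\right) = -23 - 8 \cdot 4 = -23 - 32 = -55$)
$d{\left(-202 \right)} - T = -55 - -15380 = -55 + 15380 = 15325$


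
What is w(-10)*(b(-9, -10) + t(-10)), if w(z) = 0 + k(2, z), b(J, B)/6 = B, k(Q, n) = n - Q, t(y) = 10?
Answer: 600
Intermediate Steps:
b(J, B) = 6*B
w(z) = -2 + z (w(z) = 0 + (z - 1*2) = 0 + (z - 2) = 0 + (-2 + z) = -2 + z)
w(-10)*(b(-9, -10) + t(-10)) = (-2 - 10)*(6*(-10) + 10) = -12*(-60 + 10) = -12*(-50) = 600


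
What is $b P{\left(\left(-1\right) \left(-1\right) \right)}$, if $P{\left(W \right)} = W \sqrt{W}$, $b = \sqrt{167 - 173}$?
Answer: $i \sqrt{6} \approx 2.4495 i$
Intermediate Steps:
$b = i \sqrt{6}$ ($b = \sqrt{-6} = i \sqrt{6} \approx 2.4495 i$)
$P{\left(W \right)} = W^{\frac{3}{2}}$
$b P{\left(\left(-1\right) \left(-1\right) \right)} = i \sqrt{6} \left(\left(-1\right) \left(-1\right)\right)^{\frac{3}{2}} = i \sqrt{6} \cdot 1^{\frac{3}{2}} = i \sqrt{6} \cdot 1 = i \sqrt{6}$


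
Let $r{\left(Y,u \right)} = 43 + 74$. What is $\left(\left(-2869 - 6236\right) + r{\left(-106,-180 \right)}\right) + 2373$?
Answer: $-6615$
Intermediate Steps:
$r{\left(Y,u \right)} = 117$
$\left(\left(-2869 - 6236\right) + r{\left(-106,-180 \right)}\right) + 2373 = \left(\left(-2869 - 6236\right) + 117\right) + 2373 = \left(-9105 + 117\right) + 2373 = -8988 + 2373 = -6615$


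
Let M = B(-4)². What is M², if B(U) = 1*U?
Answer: 256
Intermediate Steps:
B(U) = U
M = 16 (M = (-4)² = 16)
M² = 16² = 256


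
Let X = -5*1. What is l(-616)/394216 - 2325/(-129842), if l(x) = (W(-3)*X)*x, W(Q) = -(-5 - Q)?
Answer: 214547365/6398224234 ≈ 0.033532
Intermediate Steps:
X = -5
W(Q) = 5 + Q
l(x) = -10*x (l(x) = ((5 - 3)*(-5))*x = (2*(-5))*x = -10*x)
l(-616)/394216 - 2325/(-129842) = -10*(-616)/394216 - 2325/(-129842) = 6160*(1/394216) - 2325*(-1/129842) = 770/49277 + 2325/129842 = 214547365/6398224234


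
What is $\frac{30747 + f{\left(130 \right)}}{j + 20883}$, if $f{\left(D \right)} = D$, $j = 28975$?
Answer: $\frac{30877}{49858} \approx 0.6193$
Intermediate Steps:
$\frac{30747 + f{\left(130 \right)}}{j + 20883} = \frac{30747 + 130}{28975 + 20883} = \frac{30877}{49858}$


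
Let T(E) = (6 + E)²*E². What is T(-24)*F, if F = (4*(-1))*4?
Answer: -2985984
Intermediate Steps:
T(E) = E²*(6 + E)²
F = -16 (F = -4*4 = -16)
T(-24)*F = ((-24)²*(6 - 24)²)*(-16) = (576*(-18)²)*(-16) = (576*324)*(-16) = 186624*(-16) = -2985984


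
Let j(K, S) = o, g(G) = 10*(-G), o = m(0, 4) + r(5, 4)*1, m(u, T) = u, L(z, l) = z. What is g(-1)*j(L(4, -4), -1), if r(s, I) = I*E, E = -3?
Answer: -120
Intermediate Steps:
r(s, I) = -3*I (r(s, I) = I*(-3) = -3*I)
o = -12 (o = 0 - 3*4*1 = 0 - 12*1 = 0 - 12 = -12)
g(G) = -10*G
j(K, S) = -12
g(-1)*j(L(4, -4), -1) = -10*(-1)*(-12) = 10*(-12) = -120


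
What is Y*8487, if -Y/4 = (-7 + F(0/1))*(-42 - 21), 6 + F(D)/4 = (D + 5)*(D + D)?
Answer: -66300444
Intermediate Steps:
F(D) = -24 + 8*D*(5 + D) (F(D) = -24 + 4*((D + 5)*(D + D)) = -24 + 4*((5 + D)*(2*D)) = -24 + 4*(2*D*(5 + D)) = -24 + 8*D*(5 + D))
Y = -7812 (Y = -4*(-7 + (-24 + 8*(0/1)² + 40*(0/1)))*(-42 - 21) = -4*(-7 + (-24 + 8*(0*1)² + 40*(0*1)))*(-63) = -4*(-7 + (-24 + 8*0² + 40*0))*(-63) = -4*(-7 + (-24 + 8*0 + 0))*(-63) = -4*(-7 + (-24 + 0 + 0))*(-63) = -4*(-7 - 24)*(-63) = -(-124)*(-63) = -4*1953 = -7812)
Y*8487 = -7812*8487 = -66300444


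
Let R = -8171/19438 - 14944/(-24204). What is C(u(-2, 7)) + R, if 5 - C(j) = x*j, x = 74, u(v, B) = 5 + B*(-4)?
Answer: 200799387613/117619338 ≈ 1707.2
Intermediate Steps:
u(v, B) = 5 - 4*B
R = 23177647/117619338 (R = -8171*1/19438 - 14944*(-1/24204) = -8171/19438 + 3736/6051 = 23177647/117619338 ≈ 0.19706)
C(j) = 5 - 74*j
C(u(-2, 7)) + R = (5 - 74*(5 - 4*7)) + 23177647/117619338 = (5 - 74*(5 - 28)) + 23177647/117619338 = (5 - 74*(-23)) + 23177647/117619338 = (5 + 1702) + 23177647/117619338 = 1707 + 23177647/117619338 = 200799387613/117619338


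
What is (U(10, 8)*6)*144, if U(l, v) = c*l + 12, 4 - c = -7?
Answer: 105408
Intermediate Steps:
c = 11 (c = 4 - 1*(-7) = 4 + 7 = 11)
U(l, v) = 12 + 11*l (U(l, v) = 11*l + 12 = 12 + 11*l)
(U(10, 8)*6)*144 = ((12 + 11*10)*6)*144 = ((12 + 110)*6)*144 = (122*6)*144 = 732*144 = 105408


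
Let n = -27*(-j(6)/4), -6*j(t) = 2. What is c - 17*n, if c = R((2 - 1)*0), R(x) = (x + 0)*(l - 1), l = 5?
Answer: 153/4 ≈ 38.250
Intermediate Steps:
j(t) = -⅓ (j(t) = -⅙*2 = -⅓)
R(x) = 4*x (R(x) = (x + 0)*(5 - 1) = x*4 = 4*x)
c = 0 (c = 4*((2 - 1)*0) = 4*(1*0) = 4*0 = 0)
n = -9/4 (n = -27/((-4/(-⅓))) = -27/((-4*(-3))) = -27/12 = -27*1/12 = -9/4 ≈ -2.2500)
c - 17*n = 0 - 17*(-9/4) = 0 + 153/4 = 153/4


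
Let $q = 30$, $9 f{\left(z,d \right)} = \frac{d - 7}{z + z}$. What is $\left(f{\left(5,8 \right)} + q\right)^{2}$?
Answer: $\frac{7295401}{8100} \approx 900.67$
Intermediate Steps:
$f{\left(z,d \right)} = \frac{-7 + d}{18 z}$ ($f{\left(z,d \right)} = \frac{\left(d - 7\right) \frac{1}{z + z}}{9} = \frac{\left(-7 + d\right) \frac{1}{2 z}}{9} = \frac{\frac{1}{2} \frac{1}{z} \left(-7 + d\right)}{9} = \frac{-7 + d}{18 z}$)
$\left(f{\left(5,8 \right)} + q\right)^{2} = \left(\frac{-7 + 8}{18 \cdot 5} + 30\right)^{2} = \left(\frac{1}{18} \cdot \frac{1}{5} \cdot 1 + 30\right)^{2} = \left(\frac{1}{90} + 30\right)^{2} = \left(\frac{2701}{90}\right)^{2} = \frac{7295401}{8100}$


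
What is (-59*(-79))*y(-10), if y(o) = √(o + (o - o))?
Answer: 4661*I*√10 ≈ 14739.0*I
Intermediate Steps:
y(o) = √o (y(o) = √(o + 0) = √o)
(-59*(-79))*y(-10) = (-59*(-79))*√(-10) = 4661*(I*√10) = 4661*I*√10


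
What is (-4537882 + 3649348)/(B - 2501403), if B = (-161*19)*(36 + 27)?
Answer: 148089/449020 ≈ 0.32980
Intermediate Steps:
B = -192717 (B = -3059*63 = -192717)
(-4537882 + 3649348)/(B - 2501403) = (-4537882 + 3649348)/(-192717 - 2501403) = -888534/(-2694120) = -888534*(-1/2694120) = 148089/449020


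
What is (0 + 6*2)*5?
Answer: 60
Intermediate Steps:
(0 + 6*2)*5 = (0 + 12)*5 = 12*5 = 60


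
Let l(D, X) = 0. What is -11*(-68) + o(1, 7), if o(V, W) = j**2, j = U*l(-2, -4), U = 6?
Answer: 748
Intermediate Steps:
j = 0 (j = 6*0 = 0)
o(V, W) = 0 (o(V, W) = 0**2 = 0)
-11*(-68) + o(1, 7) = -11*(-68) + 0 = 748 + 0 = 748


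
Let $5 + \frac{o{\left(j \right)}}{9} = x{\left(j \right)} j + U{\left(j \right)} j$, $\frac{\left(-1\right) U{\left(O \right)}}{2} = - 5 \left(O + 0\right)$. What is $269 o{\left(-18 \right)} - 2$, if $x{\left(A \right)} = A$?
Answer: $8616337$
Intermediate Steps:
$U{\left(O \right)} = 10 O$ ($U{\left(O \right)} = - 2 \left(- 5 \left(O + 0\right)\right) = - 2 \left(- 5 O\right) = 10 O$)
$o{\left(j \right)} = -45 + 99 j^{2}$ ($o{\left(j \right)} = -45 + 9 \left(j j + 10 j j\right) = -45 + 9 \left(j^{2} + 10 j^{2}\right) = -45 + 9 \cdot 11 j^{2} = -45 + 99 j^{2}$)
$269 o{\left(-18 \right)} - 2 = 269 \left(-45 + 99 \left(-18\right)^{2}\right) - 2 = 269 \left(-45 + 99 \cdot 324\right) - 2 = 269 \left(-45 + 32076\right) - 2 = 269 \cdot 32031 - 2 = 8616339 - 2 = 8616337$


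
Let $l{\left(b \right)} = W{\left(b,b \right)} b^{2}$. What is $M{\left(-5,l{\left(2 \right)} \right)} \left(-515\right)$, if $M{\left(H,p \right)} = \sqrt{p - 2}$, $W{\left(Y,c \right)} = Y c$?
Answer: $- 515 \sqrt{14} \approx -1927.0$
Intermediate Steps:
$l{\left(b \right)} = b^{4}$ ($l{\left(b \right)} = b b b^{2} = b^{2} b^{2} = b^{4}$)
$M{\left(H,p \right)} = \sqrt{-2 + p}$
$M{\left(-5,l{\left(2 \right)} \right)} \left(-515\right) = \sqrt{-2 + 2^{4}} \left(-515\right) = \sqrt{-2 + 16} \left(-515\right) = \sqrt{14} \left(-515\right) = - 515 \sqrt{14}$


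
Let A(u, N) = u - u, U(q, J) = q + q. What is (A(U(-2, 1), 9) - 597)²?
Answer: 356409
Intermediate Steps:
U(q, J) = 2*q
A(u, N) = 0
(A(U(-2, 1), 9) - 597)² = (0 - 597)² = (-597)² = 356409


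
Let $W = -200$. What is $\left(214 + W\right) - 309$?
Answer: $-295$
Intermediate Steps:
$\left(214 + W\right) - 309 = \left(214 - 200\right) - 309 = 14 - 309 = -295$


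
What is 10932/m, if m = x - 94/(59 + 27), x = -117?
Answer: -235038/2539 ≈ -92.571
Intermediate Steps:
m = -5078/43 (m = -117 - 94/(59 + 27) = -117 - 94/86 = -117 - 94*1/86 = -117 - 47/43 = -5078/43 ≈ -118.09)
10932/m = 10932/(-5078/43) = 10932*(-43/5078) = -235038/2539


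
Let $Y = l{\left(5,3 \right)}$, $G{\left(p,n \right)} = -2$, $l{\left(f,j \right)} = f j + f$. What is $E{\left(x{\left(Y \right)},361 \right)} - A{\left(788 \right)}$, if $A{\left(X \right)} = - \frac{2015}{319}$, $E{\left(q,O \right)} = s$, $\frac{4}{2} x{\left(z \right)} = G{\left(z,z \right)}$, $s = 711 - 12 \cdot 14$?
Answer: $\frac{175232}{319} \approx 549.32$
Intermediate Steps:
$l{\left(f,j \right)} = f + f j$
$Y = 20$ ($Y = 5 \left(1 + 3\right) = 5 \cdot 4 = 20$)
$s = 543$ ($s = 711 - 168 = 543$)
$x{\left(z \right)} = -1$ ($x{\left(z \right)} = \frac{1}{2} \left(-2\right) = -1$)
$E{\left(q,O \right)} = 543$
$A{\left(X \right)} = - \frac{2015}{319}$ ($A{\left(X \right)} = \left(-2015\right) \frac{1}{319} = - \frac{2015}{319}$)
$E{\left(x{\left(Y \right)},361 \right)} - A{\left(788 \right)} = 543 - - \frac{2015}{319} = 543 + \frac{2015}{319} = \frac{175232}{319}$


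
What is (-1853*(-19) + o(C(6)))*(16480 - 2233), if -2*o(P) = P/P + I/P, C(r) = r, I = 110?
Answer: 501456408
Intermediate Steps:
o(P) = -½ - 55/P (o(P) = -(P/P + 110/P)/2 = -(1 + 110/P)/2 = -½ - 55/P)
(-1853*(-19) + o(C(6)))*(16480 - 2233) = (-1853*(-19) + (½)*(-110 - 1*6)/6)*(16480 - 2233) = (35207 + (½)*(⅙)*(-110 - 6))*14247 = (35207 + (½)*(⅙)*(-116))*14247 = (35207 - 29/3)*14247 = (105592/3)*14247 = 501456408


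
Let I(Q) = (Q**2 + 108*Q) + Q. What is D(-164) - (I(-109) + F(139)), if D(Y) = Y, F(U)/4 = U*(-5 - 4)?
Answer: 4840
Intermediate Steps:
F(U) = -36*U (F(U) = 4*(U*(-5 - 4)) = 4*(U*(-9)) = 4*(-9*U) = -36*U)
I(Q) = Q**2 + 109*Q
D(-164) - (I(-109) + F(139)) = -164 - (-109*(109 - 109) - 36*139) = -164 - (-109*0 - 5004) = -164 - (0 - 5004) = -164 - 1*(-5004) = -164 + 5004 = 4840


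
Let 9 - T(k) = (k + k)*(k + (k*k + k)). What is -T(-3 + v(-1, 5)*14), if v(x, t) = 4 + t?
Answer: 3782241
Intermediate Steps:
T(k) = 9 - 2*k*(k**2 + 2*k) (T(k) = 9 - (k + k)*(k + (k*k + k)) = 9 - 2*k*(k + (k**2 + k)) = 9 - 2*k*(k + (k + k**2)) = 9 - 2*k*(k**2 + 2*k))
-T(-3 + v(-1, 5)*14) = -(9 - 4*(-3 + (4 + 5)*14)**2 - 2*(-3 + (4 + 5)*14)**3) = -(9 - 4*(-3 + 9*14)**2 - 2*(-3 + 9*14)**3) = -(9 - 4*(-3 + 126)**2 - 2*(-3 + 126)**3) = -(9 - 4*123**2 - 2*123**3) = -(9 - 4*15129 - 2*1860867) = -(9 - 60516 - 3721734) = -1*(-3782241) = 3782241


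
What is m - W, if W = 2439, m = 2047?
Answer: -392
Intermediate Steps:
m - W = 2047 - 1*2439 = 2047 - 2439 = -392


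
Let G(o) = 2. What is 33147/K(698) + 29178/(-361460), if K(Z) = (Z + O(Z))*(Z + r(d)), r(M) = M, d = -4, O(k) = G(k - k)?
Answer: -109667889/8779863400 ≈ -0.012491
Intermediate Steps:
O(k) = 2
K(Z) = (-4 + Z)*(2 + Z) (K(Z) = (Z + 2)*(Z - 4) = (2 + Z)*(-4 + Z) = (-4 + Z)*(2 + Z))
33147/K(698) + 29178/(-361460) = 33147/(-8 + 698² - 2*698) + 29178/(-361460) = 33147/(-8 + 487204 - 1396) + 29178*(-1/361460) = 33147/485800 - 14589/180730 = -109667889/8779863400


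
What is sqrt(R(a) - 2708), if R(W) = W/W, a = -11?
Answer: I*sqrt(2707) ≈ 52.029*I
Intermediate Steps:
R(W) = 1
sqrt(R(a) - 2708) = sqrt(1 - 2708) = sqrt(-2707) = I*sqrt(2707)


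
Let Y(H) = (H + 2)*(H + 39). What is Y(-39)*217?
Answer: 0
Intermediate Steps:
Y(H) = (2 + H)*(39 + H)
Y(-39)*217 = (78 + (-39)**2 + 41*(-39))*217 = (78 + 1521 - 1599)*217 = 0*217 = 0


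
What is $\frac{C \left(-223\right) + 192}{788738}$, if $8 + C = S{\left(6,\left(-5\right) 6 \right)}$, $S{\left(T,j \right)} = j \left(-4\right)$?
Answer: $- \frac{12392}{394369} \approx -0.031422$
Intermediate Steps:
$S{\left(T,j \right)} = - 4 j$
$C = 112$ ($C = -8 - 4 \left(\left(-5\right) 6\right) = -8 - -120 = -8 + 120 = 112$)
$\frac{C \left(-223\right) + 192}{788738} = \frac{112 \left(-223\right) + 192}{788738} = \left(-24976 + 192\right) \frac{1}{788738} = \left(-24784\right) \frac{1}{788738} = - \frac{12392}{394369}$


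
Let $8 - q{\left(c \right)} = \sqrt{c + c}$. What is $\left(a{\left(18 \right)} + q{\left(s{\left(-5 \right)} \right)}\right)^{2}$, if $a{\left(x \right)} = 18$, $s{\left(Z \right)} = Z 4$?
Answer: $636 - 104 i \sqrt{10} \approx 636.0 - 328.88 i$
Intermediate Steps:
$s{\left(Z \right)} = 4 Z$
$q{\left(c \right)} = 8 - \sqrt{2} \sqrt{c}$ ($q{\left(c \right)} = 8 - \sqrt{c + c} = 8 - \sqrt{2 c} = 8 - \sqrt{2} \sqrt{c}$)
$\left(a{\left(18 \right)} + q{\left(s{\left(-5 \right)} \right)}\right)^{2} = \left(18 + \left(8 - \sqrt{2} \sqrt{4 \left(-5\right)}\right)\right)^{2} = \left(18 + \left(8 - \sqrt{2} \sqrt{-20}\right)\right)^{2} = \left(18 + \left(8 - \sqrt{2} \cdot 2 i \sqrt{5}\right)\right)^{2} = \left(18 + \left(8 - 2 i \sqrt{10}\right)\right)^{2} = \left(26 - 2 i \sqrt{10}\right)^{2}$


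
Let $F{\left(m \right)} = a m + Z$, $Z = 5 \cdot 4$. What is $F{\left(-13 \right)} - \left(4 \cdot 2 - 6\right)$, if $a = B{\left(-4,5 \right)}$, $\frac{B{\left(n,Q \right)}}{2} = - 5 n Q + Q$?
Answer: $-2712$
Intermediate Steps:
$Z = 20$
$B{\left(n,Q \right)} = 2 Q - 10 Q n$ ($B{\left(n,Q \right)} = 2 \left(- 5 n Q + Q\right) = 2 \left(- 5 Q n + Q\right) = 2 \left(Q - 5 Q n\right) = 2 Q - 10 Q n$)
$a = 210$ ($a = 2 \cdot 5 \left(1 - -20\right) = 2 \cdot 5 \left(1 + 20\right) = 2 \cdot 5 \cdot 21 = 210$)
$F{\left(m \right)} = 20 + 210 m$ ($F{\left(m \right)} = 210 m + 20 = 20 + 210 m$)
$F{\left(-13 \right)} - \left(4 \cdot 2 - 6\right) = \left(20 + 210 \left(-13\right)\right) - \left(4 \cdot 2 - 6\right) = \left(20 - 2730\right) - \left(8 - 6\right) = -2710 - 2 = -2712$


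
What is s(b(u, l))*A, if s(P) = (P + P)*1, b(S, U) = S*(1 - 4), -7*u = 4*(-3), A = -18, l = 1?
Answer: 1296/7 ≈ 185.14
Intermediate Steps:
u = 12/7 (u = -4*(-3)/7 = -⅐*(-12) = 12/7 ≈ 1.7143)
b(S, U) = -3*S (b(S, U) = S*(-3) = -3*S)
s(P) = 2*P (s(P) = (2*P)*1 = 2*P)
s(b(u, l))*A = (2*(-3*12/7))*(-18) = (2*(-36/7))*(-18) = -72/7*(-18) = 1296/7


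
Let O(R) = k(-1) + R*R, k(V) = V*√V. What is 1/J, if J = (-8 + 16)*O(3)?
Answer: 9/656 + I/656 ≈ 0.01372 + 0.0015244*I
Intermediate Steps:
k(V) = V^(3/2)
O(R) = R² - I (O(R) = (-1)^(3/2) + R*R = -I + R² = R² - I)
J = 72 - 8*I (J = (-8 + 16)*(3² - I) = 8*(9 - I) = 72 - 8*I ≈ 72.0 - 8.0*I)
1/J = 1/(72 - 8*I) = (72 + 8*I)/5248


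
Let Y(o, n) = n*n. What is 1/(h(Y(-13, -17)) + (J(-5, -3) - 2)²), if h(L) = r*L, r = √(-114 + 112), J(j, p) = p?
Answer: 25/167667 - 289*I*√2/167667 ≈ 0.0001491 - 0.0024376*I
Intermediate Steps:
Y(o, n) = n²
r = I*√2 (r = √(-2) = I*√2 ≈ 1.4142*I)
h(L) = I*L*√2 (h(L) = (I*√2)*L = I*L*√2)
1/(h(Y(-13, -17)) + (J(-5, -3) - 2)²) = 1/(I*(-17)²*√2 + (-3 - 2)²) = 1/(I*289*√2 + (-5)²) = 1/(289*I*√2 + 25) = 1/(25 + 289*I*√2)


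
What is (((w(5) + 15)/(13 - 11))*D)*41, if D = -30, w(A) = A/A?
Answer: -9840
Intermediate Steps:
w(A) = 1
(((w(5) + 15)/(13 - 11))*D)*41 = (((1 + 15)/(13 - 11))*(-30))*41 = ((16/2)*(-30))*41 = ((16*(½))*(-30))*41 = (8*(-30))*41 = -240*41 = -9840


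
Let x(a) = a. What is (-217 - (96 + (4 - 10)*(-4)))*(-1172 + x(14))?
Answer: 390246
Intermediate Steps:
(-217 - (96 + (4 - 10)*(-4)))*(-1172 + x(14)) = (-217 - (96 + (4 - 10)*(-4)))*(-1172 + 14) = (-217 - (96 - 6*(-4)))*(-1158) = (-217 - (96 + 24))*(-1158) = (-217 - 1*120)*(-1158) = (-217 - 120)*(-1158) = -337*(-1158) = 390246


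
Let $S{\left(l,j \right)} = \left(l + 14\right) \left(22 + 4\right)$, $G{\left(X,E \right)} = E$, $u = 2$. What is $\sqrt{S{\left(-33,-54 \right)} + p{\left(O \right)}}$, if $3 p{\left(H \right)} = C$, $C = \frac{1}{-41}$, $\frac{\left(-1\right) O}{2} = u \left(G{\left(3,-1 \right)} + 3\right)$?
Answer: $\frac{i \sqrt{7473849}}{123} \approx 22.226 i$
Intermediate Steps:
$S{\left(l,j \right)} = 364 + 26 l$ ($S{\left(l,j \right)} = \left(14 + l\right) 26 = 364 + 26 l$)
$O = -8$ ($O = - 2 \cdot 2 \left(-1 + 3\right) = - 2 \cdot 2 \cdot 2 = \left(-2\right) 4 = -8$)
$C = - \frac{1}{41} \approx -0.02439$
$p{\left(H \right)} = - \frac{1}{123}$ ($p{\left(H \right)} = \frac{1}{3} \left(- \frac{1}{41}\right) = - \frac{1}{123}$)
$\sqrt{S{\left(-33,-54 \right)} + p{\left(O \right)}} = \sqrt{\left(364 + 26 \left(-33\right)\right) - \frac{1}{123}} = \sqrt{\left(364 - 858\right) - \frac{1}{123}} = \sqrt{-494 - \frac{1}{123}} = \sqrt{- \frac{60763}{123}} = \frac{i \sqrt{7473849}}{123}$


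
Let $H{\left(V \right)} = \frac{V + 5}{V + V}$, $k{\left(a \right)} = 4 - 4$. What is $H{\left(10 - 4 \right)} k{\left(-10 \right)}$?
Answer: $0$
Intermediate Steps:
$k{\left(a \right)} = 0$
$H{\left(V \right)} = \frac{5 + V}{2 V}$
$H{\left(10 - 4 \right)} k{\left(-10 \right)} = \frac{5 + \left(10 - 4\right)}{2 \left(10 - 4\right)} 0 = \frac{5 + 6}{2 \cdot 6} \cdot 0 = \frac{1}{2} \cdot \frac{1}{6} \cdot 11 \cdot 0 = \frac{11}{12} \cdot 0 = 0$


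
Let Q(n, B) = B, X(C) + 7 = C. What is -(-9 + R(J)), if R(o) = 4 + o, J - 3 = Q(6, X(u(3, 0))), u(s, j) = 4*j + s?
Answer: 6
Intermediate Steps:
u(s, j) = s + 4*j
X(C) = -7 + C
J = -1 (J = 3 + (-7 + (3 + 4*0)) = 3 + (-7 + (3 + 0)) = 3 + (-7 + 3) = 3 - 4 = -1)
-(-9 + R(J)) = -(-9 + (4 - 1)) = -(-9 + 3) = -1*(-6) = 6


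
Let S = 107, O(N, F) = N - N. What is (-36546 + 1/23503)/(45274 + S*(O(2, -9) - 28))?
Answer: -858940637/993659834 ≈ -0.86442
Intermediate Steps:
O(N, F) = 0
(-36546 + 1/23503)/(45274 + S*(O(2, -9) - 28)) = (-36546 + 1/23503)/(45274 + 107*(0 - 28)) = (-36546 + 1/23503)/(45274 + 107*(-28)) = -858940637/(23503*(45274 - 2996)) = -858940637/23503/42278 = -858940637/23503*1/42278 = -858940637/993659834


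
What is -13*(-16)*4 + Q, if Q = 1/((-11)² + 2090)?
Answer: 1839553/2211 ≈ 832.00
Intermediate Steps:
Q = 1/2211 (Q = 1/(121 + 2090) = 1/2211 ≈ 0.00045228)
-13*(-16)*4 + Q = -13*(-16)*4 + 1/2211 = 208*4 + 1/2211 = 832 + 1/2211 = 1839553/2211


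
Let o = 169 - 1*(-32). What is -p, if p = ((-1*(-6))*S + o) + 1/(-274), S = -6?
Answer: -45209/274 ≈ -165.00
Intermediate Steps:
o = 201 (o = 169 + 32 = 201)
p = 45209/274 (p = (-1*(-6)*(-6) + 201) + 1/(-274) = (6*(-6) + 201) - 1/274 = (-36 + 201) - 1/274 = 165 - 1/274 = 45209/274 ≈ 165.00)
-p = -1*45209/274 = -45209/274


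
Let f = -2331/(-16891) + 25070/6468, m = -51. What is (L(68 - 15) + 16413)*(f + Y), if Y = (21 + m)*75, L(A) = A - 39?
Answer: -287913903724021/7803642 ≈ -3.6895e+7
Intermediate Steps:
f = 31323877/7803642 (f = -2331*(-1/16891) + 25070*(1/6468) = 333/2413 + 12535/3234 = 31323877/7803642 ≈ 4.0140)
L(A) = -39 + A
Y = -2250 (Y = (21 - 51)*75 = -30*75 = -2250)
(L(68 - 15) + 16413)*(f + Y) = ((-39 + (68 - 15)) + 16413)*(31323877/7803642 - 2250) = ((-39 + 53) + 16413)*(-17526870623/7803642) = (14 + 16413)*(-17526870623/7803642) = 16427*(-17526870623/7803642) = -287913903724021/7803642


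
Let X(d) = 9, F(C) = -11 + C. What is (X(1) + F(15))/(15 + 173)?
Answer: 13/188 ≈ 0.069149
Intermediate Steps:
(X(1) + F(15))/(15 + 173) = (9 + (-11 + 15))/(15 + 173) = (9 + 4)/188 = 13*(1/188) = 13/188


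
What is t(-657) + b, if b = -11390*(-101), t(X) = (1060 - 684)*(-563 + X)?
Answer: 691670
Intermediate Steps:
t(X) = -211688 + 376*X (t(X) = 376*(-563 + X) = -211688 + 376*X)
b = 1150390
t(-657) + b = (-211688 + 376*(-657)) + 1150390 = (-211688 - 247032) + 1150390 = -458720 + 1150390 = 691670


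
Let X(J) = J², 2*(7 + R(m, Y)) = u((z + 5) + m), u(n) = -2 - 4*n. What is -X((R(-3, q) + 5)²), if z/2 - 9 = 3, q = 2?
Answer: -9150625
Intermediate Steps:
z = 24 (z = 18 + 2*3 = 18 + 6 = 24)
R(m, Y) = -66 - 2*m (R(m, Y) = -7 + (-2 - 4*((24 + 5) + m))/2 = -7 + (-2 - 4*(29 + m))/2 = -7 + (-2 + (-116 - 4*m))/2 = -7 + (-118 - 4*m)/2 = -7 + (-59 - 2*m) = -66 - 2*m)
-X((R(-3, q) + 5)²) = -(((-66 - 2*(-3)) + 5)²)² = -(((-66 + 6) + 5)²)² = -((-60 + 5)²)² = -((-55)²)² = -1*3025² = -1*9150625 = -9150625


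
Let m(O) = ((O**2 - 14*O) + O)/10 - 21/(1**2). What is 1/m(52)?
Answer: 5/909 ≈ 0.0055005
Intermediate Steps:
m(O) = -21 - 13*O/10 + O**2/10 (m(O) = (O**2 - 13*O)*(1/10) - 21/1 = (-13*O/10 + O**2/10) - 21*1 = (-13*O/10 + O**2/10) - 21 = -21 - 13*O/10 + O**2/10)
1/m(52) = 1/(-21 - 13/10*52 + (1/10)*52**2) = 1/(-21 - 338/5 + (1/10)*2704) = 1/(-21 - 338/5 + 1352/5) = 1/(909/5) = 5/909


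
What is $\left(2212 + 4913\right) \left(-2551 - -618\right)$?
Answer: $-13772625$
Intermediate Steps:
$\left(2212 + 4913\right) \left(-2551 - -618\right) = 7125 \left(-2551 + 618\right) = 7125 \left(-1933\right) = -13772625$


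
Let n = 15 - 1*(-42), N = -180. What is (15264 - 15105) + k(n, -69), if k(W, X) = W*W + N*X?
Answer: 15828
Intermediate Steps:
n = 57 (n = 15 + 42 = 57)
k(W, X) = W² - 180*X (k(W, X) = W*W - 180*X = W² - 180*X)
(15264 - 15105) + k(n, -69) = (15264 - 15105) + (57² - 180*(-69)) = 159 + (3249 + 12420) = 159 + 15669 = 15828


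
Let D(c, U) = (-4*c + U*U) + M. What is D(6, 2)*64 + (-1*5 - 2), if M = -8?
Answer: -1799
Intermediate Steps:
D(c, U) = -8 + U² - 4*c (D(c, U) = (-4*c + U*U) - 8 = (-4*c + U²) - 8 = (U² - 4*c) - 8 = -8 + U² - 4*c)
D(6, 2)*64 + (-1*5 - 2) = (-8 + 2² - 4*6)*64 + (-1*5 - 2) = (-8 + 4 - 24)*64 + (-5 - 2) = -28*64 - 7 = -1792 - 7 = -1799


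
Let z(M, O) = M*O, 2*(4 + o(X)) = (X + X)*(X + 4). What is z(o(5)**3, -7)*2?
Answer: -964894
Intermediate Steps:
o(X) = -4 + X*(4 + X) (o(X) = -4 + ((X + X)*(X + 4))/2 = -4 + ((2*X)*(4 + X))/2 = -4 + (2*X*(4 + X))/2 = -4 + X*(4 + X))
z(o(5)**3, -7)*2 = ((-4 + 5**2 + 4*5)**3*(-7))*2 = ((-4 + 25 + 20)**3*(-7))*2 = (41**3*(-7))*2 = (68921*(-7))*2 = -482447*2 = -964894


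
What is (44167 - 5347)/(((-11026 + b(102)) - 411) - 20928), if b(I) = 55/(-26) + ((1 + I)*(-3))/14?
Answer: -294385/245618 ≈ -1.1985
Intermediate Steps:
b(I) = -212/91 - 3*I/14 (b(I) = 55*(-1/26) + (-3 - 3*I)*(1/14) = -55/26 + (-3/14 - 3*I/14) = -212/91 - 3*I/14)
(44167 - 5347)/(((-11026 + b(102)) - 411) - 20928) = (44167 - 5347)/(((-11026 + (-212/91 - 3/14*102)) - 411) - 20928) = 38820/(((-11026 + (-212/91 - 153/7)) - 411) - 20928) = 38820/(((-11026 - 2201/91) - 411) - 20928) = 38820/((-1005567/91 - 411) - 20928) = 38820/(-1042968/91 - 20928) = 38820/(-2947416/91) = 38820*(-91/2947416) = -294385/245618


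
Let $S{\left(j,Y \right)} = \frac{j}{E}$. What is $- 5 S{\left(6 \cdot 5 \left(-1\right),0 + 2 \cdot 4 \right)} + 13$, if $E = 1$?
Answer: $163$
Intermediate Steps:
$S{\left(j,Y \right)} = j$ ($S{\left(j,Y \right)} = \frac{j}{1} = j 1 = j$)
$- 5 S{\left(6 \cdot 5 \left(-1\right),0 + 2 \cdot 4 \right)} + 13 = - 5 \cdot 6 \cdot 5 \left(-1\right) + 13 = - 5 \cdot 30 \left(-1\right) + 13 = \left(-5\right) \left(-30\right) + 13 = 150 + 13 = 163$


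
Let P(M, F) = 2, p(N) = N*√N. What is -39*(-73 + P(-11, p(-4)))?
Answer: 2769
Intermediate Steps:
p(N) = N^(3/2)
-39*(-73 + P(-11, p(-4))) = -39*(-73 + 2) = -39*(-71) = 2769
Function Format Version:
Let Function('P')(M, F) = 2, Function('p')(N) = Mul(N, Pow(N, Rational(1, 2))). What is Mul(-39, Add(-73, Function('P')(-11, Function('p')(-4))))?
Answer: 2769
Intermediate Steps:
Function('p')(N) = Pow(N, Rational(3, 2))
Mul(-39, Add(-73, Function('P')(-11, Function('p')(-4)))) = Mul(-39, Add(-73, 2)) = Mul(-39, -71) = 2769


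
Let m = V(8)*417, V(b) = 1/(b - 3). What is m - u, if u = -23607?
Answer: 118452/5 ≈ 23690.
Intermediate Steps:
V(b) = 1/(-3 + b)
m = 417/5 (m = 417/(-3 + 8) = 417/5 ≈ 83.400)
m - u = 417/5 - 1*(-23607) = 417/5 + 23607 = 118452/5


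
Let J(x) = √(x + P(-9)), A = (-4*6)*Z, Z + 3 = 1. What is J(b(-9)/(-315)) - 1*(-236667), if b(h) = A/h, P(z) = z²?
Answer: 236667 + √8038905/315 ≈ 2.3668e+5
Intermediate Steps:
Z = -2 (Z = -3 + 1 = -2)
A = 48 (A = -4*6*(-2) = -24*(-2) = 48)
b(h) = 48/h
J(x) = √(81 + x) (J(x) = √(x + (-9)²) = √(x + 81) = √(81 + x))
J(b(-9)/(-315)) - 1*(-236667) = √(81 + (48/(-9))/(-315)) - 1*(-236667) = √(81 + (48*(-⅑))*(-1/315)) + 236667 = √(81 - 16/3*(-1/315)) + 236667 = √(81 + 16/945) + 236667 = √(76561/945) + 236667 = √8038905/315 + 236667 = 236667 + √8038905/315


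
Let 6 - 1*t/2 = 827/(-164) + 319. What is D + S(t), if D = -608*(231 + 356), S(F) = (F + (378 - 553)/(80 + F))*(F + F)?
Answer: 11860916498297/29548618 ≈ 4.0140e+5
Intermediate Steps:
t = -50505/82 (t = 12 - 2*(827/(-164) + 319) = 12 - 2*(827*(-1/164) + 319) = 12 - 2*(-827/164 + 319) = 12 - 2*51489/164 = 12 - 51489/82 = -50505/82 ≈ -615.92)
S(F) = 2*F*(F - 175/(80 + F)) (S(F) = (F - 175/(80 + F))*(2*F) = 2*F*(F - 175/(80 + F)))
D = -356896 (D = -608*587 = -356896)
D + S(t) = -356896 + 2*(-50505/82)*(-175 + (-50505/82)**2 + 80*(-50505/82))/(80 - 50505/82) = -356896 + 2*(-50505/82)*(-175 + 2550755025/6724 - 2020200/41)/(-43945/82) = -356896 + 2*(-50505/82)*(-82/43945)*(2218265525/6724) = -356896 + 22406700068025/29548618 = 11860916498297/29548618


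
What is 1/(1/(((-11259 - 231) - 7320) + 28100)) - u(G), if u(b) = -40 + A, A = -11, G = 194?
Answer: 9341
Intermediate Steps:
u(b) = -51 (u(b) = -40 - 11 = -51)
1/(1/(((-11259 - 231) - 7320) + 28100)) - u(G) = 1/(1/(((-11259 - 231) - 7320) + 28100)) - 1*(-51) = 1/(1/((-11490 - 7320) + 28100)) + 51 = 1/(1/(-18810 + 28100)) + 51 = 1/(1/9290) + 51 = 9290 + 51 = 9341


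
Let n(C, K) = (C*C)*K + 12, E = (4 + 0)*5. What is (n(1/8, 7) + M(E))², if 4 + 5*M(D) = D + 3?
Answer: 25918281/102400 ≈ 253.11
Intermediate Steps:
E = 20 (E = 4*5 = 20)
n(C, K) = 12 + K*C² (n(C, K) = C²*K + 12 = K*C² + 12 = 12 + K*C²)
M(D) = -⅕ + D/5 (M(D) = -⅘ + (D + 3)/5 = -⅘ + (3 + D)/5 = -⅘ + (⅗ + D/5) = -⅕ + D/5)
(n(1/8, 7) + M(E))² = ((12 + 7*(1/8)²) + (-⅕ + (⅕)*20))² = ((12 + 7*(⅛)²) + (-⅕ + 4))² = ((12 + 7*(1/64)) + 19/5)² = ((12 + 7/64) + 19/5)² = (775/64 + 19/5)² = (5091/320)² = 25918281/102400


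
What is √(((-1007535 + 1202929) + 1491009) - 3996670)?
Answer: I*√2310267 ≈ 1520.0*I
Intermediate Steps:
√(((-1007535 + 1202929) + 1491009) - 3996670) = √((195394 + 1491009) - 3996670) = √(1686403 - 3996670) = √(-2310267) = I*√2310267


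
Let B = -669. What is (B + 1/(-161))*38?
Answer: -4092980/161 ≈ -25422.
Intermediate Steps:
(B + 1/(-161))*38 = (-669 + 1/(-161))*38 = (-669 - 1/161)*38 = -107710/161*38 = -4092980/161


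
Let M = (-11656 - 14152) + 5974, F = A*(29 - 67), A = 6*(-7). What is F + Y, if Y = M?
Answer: -18238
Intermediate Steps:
A = -42
F = 1596 (F = -42*(29 - 67) = -42*(-38) = 1596)
M = -19834 (M = -25808 + 5974 = -19834)
Y = -19834
F + Y = 1596 - 19834 = -18238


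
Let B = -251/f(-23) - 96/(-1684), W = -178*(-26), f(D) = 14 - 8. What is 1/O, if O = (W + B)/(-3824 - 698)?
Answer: -11422572/11584801 ≈ -0.98600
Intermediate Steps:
f(D) = 6
W = 4628
B = -105527/2526 (B = -251/6 - 96/(-1684) = -251*1/6 - 96*(-1/1684) = -251/6 + 24/421 = -105527/2526 ≈ -41.776)
O = -11584801/11422572 (O = (4628 - 105527/2526)/(-3824 - 698) = (11584801/2526)/(-4522) = (11584801/2526)*(-1/4522) = -11584801/11422572 ≈ -1.0142)
1/O = 1/(-11584801/11422572) = -11422572/11584801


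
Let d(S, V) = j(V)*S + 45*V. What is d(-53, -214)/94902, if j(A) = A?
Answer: 856/47451 ≈ 0.018040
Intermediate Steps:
d(S, V) = 45*V + S*V (d(S, V) = V*S + 45*V = S*V + 45*V = 45*V + S*V)
d(-53, -214)/94902 = -214*(45 - 53)/94902 = -214*(-8)*(1/94902) = 1712*(1/94902) = 856/47451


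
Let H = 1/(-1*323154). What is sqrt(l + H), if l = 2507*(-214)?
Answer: I*sqrt(6225076170326858)/107718 ≈ 732.46*I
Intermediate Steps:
l = -536498
H = -1/323154 (H = 1/(-323154) = -1/323154 ≈ -3.0945e-6)
sqrt(l + H) = sqrt(-536498 - 1/323154) = sqrt(-173371474693/323154) = I*sqrt(6225076170326858)/107718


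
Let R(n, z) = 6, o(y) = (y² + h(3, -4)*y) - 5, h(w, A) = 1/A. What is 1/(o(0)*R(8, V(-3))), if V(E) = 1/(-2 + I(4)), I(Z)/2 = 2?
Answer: -1/30 ≈ -0.033333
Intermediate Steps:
I(Z) = 4 (I(Z) = 2*2 = 4)
o(y) = -5 + y² - y/4 (o(y) = (y² + y/(-4)) - 5 = (y² - y/4) - 5 = -5 + y² - y/4)
V(E) = ½ (V(E) = 1/(-2 + 4) = 1/2 = ½)
1/(o(0)*R(8, V(-3))) = 1/((-5 + 0² - ¼*0)*6) = 1/((-5 + 0 + 0)*6) = 1/(-5*6) = 1/(-30) = -1/30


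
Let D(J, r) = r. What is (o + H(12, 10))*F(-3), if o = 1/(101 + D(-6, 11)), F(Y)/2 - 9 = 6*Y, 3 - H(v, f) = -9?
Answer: -12105/56 ≈ -216.16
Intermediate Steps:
H(v, f) = 12 (H(v, f) = 3 - 1*(-9) = 3 + 9 = 12)
F(Y) = 18 + 12*Y (F(Y) = 18 + 2*(6*Y) = 18 + 12*Y)
o = 1/112 (o = 1/(101 + 11) = 1/112 ≈ 0.0089286)
(o + H(12, 10))*F(-3) = (1/112 + 12)*(18 + 12*(-3)) = 1345*(18 - 36)/112 = (1345/112)*(-18) = -12105/56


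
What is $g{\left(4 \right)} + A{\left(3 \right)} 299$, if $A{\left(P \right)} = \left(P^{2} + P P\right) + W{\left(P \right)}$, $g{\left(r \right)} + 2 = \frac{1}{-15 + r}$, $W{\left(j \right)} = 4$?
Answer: $\frac{72335}{11} \approx 6575.9$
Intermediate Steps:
$g{\left(r \right)} = -2 + \frac{1}{-15 + r}$
$A{\left(P \right)} = 4 + 2 P^{2}$ ($A{\left(P \right)} = \left(P^{2} + P P\right) + 4 = \left(P^{2} + P^{2}\right) + 4 = 2 P^{2} + 4 = 4 + 2 P^{2}$)
$g{\left(4 \right)} + A{\left(3 \right)} 299 = \frac{31 - 8}{-15 + 4} + \left(4 + 2 \cdot 3^{2}\right) 299 = \frac{31 - 8}{-11} + \left(4 + 2 \cdot 9\right) 299 = \left(- \frac{1}{11}\right) 23 + \left(4 + 18\right) 299 = - \frac{23}{11} + 22 \cdot 299 = - \frac{23}{11} + 6578 = \frac{72335}{11}$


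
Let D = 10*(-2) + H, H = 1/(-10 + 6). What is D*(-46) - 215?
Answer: 1433/2 ≈ 716.50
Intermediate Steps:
H = -1/4 (H = 1/(-4) = -1/4 ≈ -0.25000)
D = -81/4 (D = 10*(-2) - 1/4 = -20 - 1/4 = -81/4 ≈ -20.250)
D*(-46) - 215 = -81/4*(-46) - 215 = 1863/2 - 215 = 1433/2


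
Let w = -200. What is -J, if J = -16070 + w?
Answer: 16270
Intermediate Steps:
J = -16270 (J = -16070 - 200 = -16270)
-J = -1*(-16270) = 16270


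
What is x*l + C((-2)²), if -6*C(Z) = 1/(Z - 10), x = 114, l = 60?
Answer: 246241/36 ≈ 6840.0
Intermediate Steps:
C(Z) = -1/(6*(-10 + Z)) (C(Z) = -1/(6*(Z - 10)) = -1/(6*(-10 + Z)))
x*l + C((-2)²) = 114*60 - 1/(-60 + 6*(-2)²) = 6840 - 1/(-60 + 6*4) = 6840 - 1/(-60 + 24) = 6840 - 1/(-36) = 6840 - 1*(-1/36) = 6840 + 1/36 = 246241/36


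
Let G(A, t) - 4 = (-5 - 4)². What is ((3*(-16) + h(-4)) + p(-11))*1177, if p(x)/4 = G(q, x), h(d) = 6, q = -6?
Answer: 350746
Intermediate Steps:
G(A, t) = 85 (G(A, t) = 4 + (-5 - 4)² = 4 + (-9)² = 4 + 81 = 85)
p(x) = 340 (p(x) = 4*85 = 340)
((3*(-16) + h(-4)) + p(-11))*1177 = ((3*(-16) + 6) + 340)*1177 = ((-48 + 6) + 340)*1177 = (-42 + 340)*1177 = 298*1177 = 350746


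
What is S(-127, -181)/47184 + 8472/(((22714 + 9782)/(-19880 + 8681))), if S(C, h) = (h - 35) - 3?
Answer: -31088383829/10647856 ≈ -2919.7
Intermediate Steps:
S(C, h) = -38 + h (S(C, h) = (-35 + h) - 3 = -38 + h)
S(-127, -181)/47184 + 8472/(((22714 + 9782)/(-19880 + 8681))) = (-38 - 181)/47184 + 8472/(((22714 + 9782)/(-19880 + 8681))) = -219*1/47184 + 8472/((32496/(-11199))) = -73/15728 + 8472/((32496*(-1/11199))) = -73/15728 + 8472/(-10832/3733) = -73/15728 + 8472*(-3733/10832) = -73/15728 - 3953247/1354 = -31088383829/10647856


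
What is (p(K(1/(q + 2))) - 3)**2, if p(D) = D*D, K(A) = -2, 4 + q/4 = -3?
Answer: 1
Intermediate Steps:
q = -28 (q = -16 + 4*(-3) = -16 - 12 = -28)
p(D) = D**2
(p(K(1/(q + 2))) - 3)**2 = ((-2)**2 - 3)**2 = (4 - 3)**2 = 1**2 = 1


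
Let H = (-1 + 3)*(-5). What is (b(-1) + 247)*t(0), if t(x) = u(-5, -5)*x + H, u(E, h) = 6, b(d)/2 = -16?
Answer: -2150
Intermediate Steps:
H = -10 (H = 2*(-5) = -10)
b(d) = -32 (b(d) = 2*(-16) = -32)
t(x) = -10 + 6*x (t(x) = 6*x - 10 = -10 + 6*x)
(b(-1) + 247)*t(0) = (-32 + 247)*(-10 + 6*0) = 215*(-10 + 0) = 215*(-10) = -2150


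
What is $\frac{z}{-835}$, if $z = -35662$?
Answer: $\frac{35662}{835} \approx 42.709$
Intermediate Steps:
$\frac{z}{-835} = - \frac{35662}{-835} = \left(-35662\right) \left(- \frac{1}{835}\right) = \frac{35662}{835}$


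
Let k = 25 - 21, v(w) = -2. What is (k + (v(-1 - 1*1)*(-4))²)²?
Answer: 4624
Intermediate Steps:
k = 4
(k + (v(-1 - 1*1)*(-4))²)² = (4 + (-2*(-4))²)² = (4 + 8²)² = (4 + 64)² = 68² = 4624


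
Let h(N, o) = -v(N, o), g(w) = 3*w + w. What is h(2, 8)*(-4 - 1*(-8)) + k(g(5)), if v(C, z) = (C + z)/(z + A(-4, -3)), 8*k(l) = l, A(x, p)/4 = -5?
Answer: 35/6 ≈ 5.8333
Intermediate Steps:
A(x, p) = -20 (A(x, p) = 4*(-5) = -20)
g(w) = 4*w
k(l) = l/8
v(C, z) = (C + z)/(-20 + z) (v(C, z) = (C + z)/(z - 20) = (C + z)/(-20 + z))
h(N, o) = -(N + o)/(-20 + o)
h(2, 8)*(-4 - 1*(-8)) + k(g(5)) = ((-1*2 - 1*8)/(-20 + 8))*(-4 - 1*(-8)) + (4*5)/8 = ((-2 - 8)/(-12))*(-4 + 8) + (1/8)*20 = -1/12*(-10)*4 + 5/2 = (5/6)*4 + 5/2 = 10/3 + 5/2 = 35/6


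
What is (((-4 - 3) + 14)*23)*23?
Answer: 3703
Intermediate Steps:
(((-4 - 3) + 14)*23)*23 = ((-7 + 14)*23)*23 = (7*23)*23 = 161*23 = 3703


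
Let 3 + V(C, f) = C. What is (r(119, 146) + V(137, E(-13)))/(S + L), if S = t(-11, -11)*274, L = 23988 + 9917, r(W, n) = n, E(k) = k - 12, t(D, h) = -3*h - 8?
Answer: 56/8151 ≈ 0.0068703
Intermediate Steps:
t(D, h) = -8 - 3*h
E(k) = -12 + k
V(C, f) = -3 + C
L = 33905
S = 6850 (S = (-8 - 3*(-11))*274 = (-8 + 33)*274 = 25*274 = 6850)
(r(119, 146) + V(137, E(-13)))/(S + L) = (146 + (-3 + 137))/(6850 + 33905) = (146 + 134)/40755 = 280*(1/40755) = 56/8151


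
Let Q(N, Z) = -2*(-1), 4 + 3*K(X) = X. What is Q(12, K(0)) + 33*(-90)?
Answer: -2968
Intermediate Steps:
K(X) = -4/3 + X/3
Q(N, Z) = 2
Q(12, K(0)) + 33*(-90) = 2 + 33*(-90) = 2 - 2970 = -2968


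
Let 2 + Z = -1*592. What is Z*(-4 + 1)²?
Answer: -5346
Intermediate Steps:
Z = -594 (Z = -2 - 1*592 = -2 - 592 = -594)
Z*(-4 + 1)² = -594*(-4 + 1)² = -594*(-3)² = -594*9 = -5346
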